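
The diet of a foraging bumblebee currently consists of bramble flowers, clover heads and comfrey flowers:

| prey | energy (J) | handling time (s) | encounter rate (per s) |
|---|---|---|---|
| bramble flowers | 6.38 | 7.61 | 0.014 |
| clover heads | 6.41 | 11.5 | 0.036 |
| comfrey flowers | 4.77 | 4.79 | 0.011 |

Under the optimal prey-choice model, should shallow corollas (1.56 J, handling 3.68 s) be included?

Current rate: (0.014×6.38 + 0.036×6.41 + 0.011×4.77)/(1 + 0.014×7.61 + 0.036×11.5 + 0.011×4.79) = 0.2368 J/s.
shallow corollas: E/h = 1.56/3.68 = 0.4239 J/s.
0.4239 > 0.2368, so adding shallow corollas raises the average — include it.

Yes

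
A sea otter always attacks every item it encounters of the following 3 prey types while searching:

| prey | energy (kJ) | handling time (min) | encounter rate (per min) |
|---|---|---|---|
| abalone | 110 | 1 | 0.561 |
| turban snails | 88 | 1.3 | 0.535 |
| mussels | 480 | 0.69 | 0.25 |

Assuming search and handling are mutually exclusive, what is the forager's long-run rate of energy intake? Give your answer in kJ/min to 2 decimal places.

R = (0.561×110 + 0.535×88 + 0.25×480) / (1 + 0.561×1 + 0.535×1.3 + 0.25×0.69) = 228.8/2.429 = 94.19 kJ/min.

94.19 kJ/min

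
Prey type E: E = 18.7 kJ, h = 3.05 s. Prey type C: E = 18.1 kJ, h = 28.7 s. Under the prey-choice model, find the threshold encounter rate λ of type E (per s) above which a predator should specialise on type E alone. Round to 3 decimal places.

0.038 per s

The zero-one rule: include type C iff E₂/h₂ > λE₁/(1+λh₁). Equality gives the switch point.
λE₁h₂ = E₂ + λE₂h₁ ⇒ λ = E₂/(E₁h₂ − E₂h₁) = 18.1/(536.7 − 55.2) = 0.03759 per s.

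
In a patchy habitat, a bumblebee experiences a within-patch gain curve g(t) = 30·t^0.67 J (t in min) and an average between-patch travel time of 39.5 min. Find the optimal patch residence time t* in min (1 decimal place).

80.2 min

By the marginal value theorem, leave when the instantaneous gain rate g'(t) equals the habitat-wide average g(t)/(T + t).
g'(t) = 0.67·30·t^-0.33. Setting 0.67·30·t^-0.33 = 30·t^0.67/(39.5+t) gives 0.67(39.5+t) = t, so 0.33·t = 0.67×39.5.
t* = 0.67×39.5/0.33 = 80.2 min.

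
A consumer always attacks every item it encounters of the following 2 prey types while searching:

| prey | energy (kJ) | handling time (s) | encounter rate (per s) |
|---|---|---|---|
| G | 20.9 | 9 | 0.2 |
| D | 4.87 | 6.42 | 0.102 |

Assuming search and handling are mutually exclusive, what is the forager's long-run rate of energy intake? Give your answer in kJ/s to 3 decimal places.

1.354 kJ/s

Energy encountered per unit search time: 0.2×20.9 + 0.102×4.87 = 4.677 kJ/s.
Handling time per unit search time: 0.2×9 + 0.102×6.42 = 2.455.
Rate = 4.677/(1 + 2.455) = 1.354 kJ/s.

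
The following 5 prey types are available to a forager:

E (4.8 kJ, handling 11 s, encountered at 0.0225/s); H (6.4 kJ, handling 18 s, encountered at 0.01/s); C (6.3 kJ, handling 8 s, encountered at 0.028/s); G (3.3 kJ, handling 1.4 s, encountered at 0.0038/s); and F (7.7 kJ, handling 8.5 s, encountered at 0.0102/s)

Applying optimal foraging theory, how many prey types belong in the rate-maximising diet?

5

Rank by E/h (kJ/s): G 2.36, F 0.906, C 0.787, E 0.436, H 0.356. Include each in turn until the next type's E/h falls below the running intake rate.
Rate on top 1: 0.01247. F: 0.906 > 0.01247 → include.
Rate on top 2: 0.08341. C: 0.787 > 0.08341 → include.
Rate on top 3: 0.2032. E: 0.436 > 0.2032 → include.
Rate on top 4: 0.2402. H: 0.356 > 0.2402 → include.
Optimal diet: G, F, C, E, H — 5 of 5 types.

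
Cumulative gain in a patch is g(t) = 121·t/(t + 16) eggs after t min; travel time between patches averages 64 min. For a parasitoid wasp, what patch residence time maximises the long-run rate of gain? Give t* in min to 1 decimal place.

By the marginal value theorem, leave when the instantaneous gain rate g'(t) equals the habitat-wide average g(t)/(T + t).
g'(t) = 121·16/(t + 16)². Setting 121·16/(t+16)² = 121t/[(t+16)(64+t)] gives 16(64+t) = t(t+16), so t² = 16×64 = 1024.
t* = √1024 = 32 min.

32.0 min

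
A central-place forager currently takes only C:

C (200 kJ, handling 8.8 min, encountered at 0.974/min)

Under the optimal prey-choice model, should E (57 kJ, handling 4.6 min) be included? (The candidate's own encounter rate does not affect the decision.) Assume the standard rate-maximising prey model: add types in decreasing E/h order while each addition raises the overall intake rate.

No

On C alone, R = ΣλE/(1+Σλh) = 194.8/9.571 = 20.35 kJ/min.
E: E/h = 57/4.6 = 12.39 kJ/min.
Since 12.39 < R, time spent handling E is better spent searching.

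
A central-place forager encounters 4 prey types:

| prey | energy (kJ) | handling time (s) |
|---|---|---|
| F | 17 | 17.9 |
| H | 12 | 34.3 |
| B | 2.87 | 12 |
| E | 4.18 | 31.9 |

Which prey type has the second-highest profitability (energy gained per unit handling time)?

Profitability E/h (kJ/s): F = 17/17.9 = 0.95, H = 12/34.3 = 0.35, B = 2.87/12 = 0.239, E = 4.18/31.9 = 0.131.
Ranked: F > H > B > E.

H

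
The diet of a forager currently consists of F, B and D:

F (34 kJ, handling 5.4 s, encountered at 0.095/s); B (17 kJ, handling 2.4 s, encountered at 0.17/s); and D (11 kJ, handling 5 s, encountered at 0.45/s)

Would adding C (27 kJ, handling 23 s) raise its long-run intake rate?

On F, B and D alone, R = ΣλE/(1+Σλh) = 11.07/4.171 = 2.654 kJ/s.
Profitability of C: 27/23 = 1.174 kJ/s.
Since 1.174 < R, time spent handling C is better spent searching.

No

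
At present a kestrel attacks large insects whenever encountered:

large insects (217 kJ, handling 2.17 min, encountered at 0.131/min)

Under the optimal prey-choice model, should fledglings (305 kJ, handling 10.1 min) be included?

Yes

Intake rate on the current diet: R = (0.131×217) / (1 + 0.131×2.17) = 28.43/1.284 = 22.13 kJ/min.
fledglings: E/h = 305/10.1 = 30.2 kJ/min.
30.2 > 22.13, so adding fledglings raises the average — include it.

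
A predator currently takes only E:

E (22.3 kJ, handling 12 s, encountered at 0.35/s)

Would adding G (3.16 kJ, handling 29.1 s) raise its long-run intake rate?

On E alone, R = ΣλE/(1+Σλh) = 7.805/5.2 = 1.501 kJ/s.
G: E/h = 3.16/29.1 = 0.1086 kJ/s.
0.1086 < 1.501, so adding G would lower the average — exclude it.

No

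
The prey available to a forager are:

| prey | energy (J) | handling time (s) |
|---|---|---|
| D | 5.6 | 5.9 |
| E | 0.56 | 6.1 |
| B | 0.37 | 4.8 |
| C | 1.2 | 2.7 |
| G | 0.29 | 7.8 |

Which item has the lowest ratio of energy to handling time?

Profitability E/h (J/s): D = 5.6/5.9 = 0.949, E = 0.56/6.1 = 0.0918, B = 0.37/4.8 = 0.0771, C = 1.2/2.7 = 0.444, G = 0.29/7.8 = 0.0372.
Ranked: D > C > E > B > G.

G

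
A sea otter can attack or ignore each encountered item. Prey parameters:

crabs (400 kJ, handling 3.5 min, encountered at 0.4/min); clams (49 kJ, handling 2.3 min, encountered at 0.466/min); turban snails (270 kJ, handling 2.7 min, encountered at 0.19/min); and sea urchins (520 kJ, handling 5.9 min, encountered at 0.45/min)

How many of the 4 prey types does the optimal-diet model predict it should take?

Profitabilities (E/h, kJ/min): crabs 114, turban snails 100, sea urchins 88.1, clams 21.3. Add prey in this order while the next type's profitability exceeds the intake rate on those already taken.
Rate on top 1: 66.67. turban snails: 100 > 66.67 → include.
Rate on top 2: 72.54. sea urchins: 88.1 > 72.54 → include.
Rate on top 3: 79.97. clams: 21.3 < 79.97 → exclude; stop.
Optimal diet: crabs, turban snails, sea urchins — 3 of 4 types.

3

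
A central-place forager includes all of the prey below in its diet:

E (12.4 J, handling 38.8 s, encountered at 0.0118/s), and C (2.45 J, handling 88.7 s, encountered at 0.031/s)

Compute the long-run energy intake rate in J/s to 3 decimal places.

R = Σλ_iE_i / (1 + Σλ_ih_i)
Numerator: 0.0118×12.4 + 0.031×2.45 = 0.2223
Denominator: 1 + 0.0118×38.8 + 0.031×88.7 = 4.208
R = 0.2223/4.208 = 0.05283 J/s

0.053 J/s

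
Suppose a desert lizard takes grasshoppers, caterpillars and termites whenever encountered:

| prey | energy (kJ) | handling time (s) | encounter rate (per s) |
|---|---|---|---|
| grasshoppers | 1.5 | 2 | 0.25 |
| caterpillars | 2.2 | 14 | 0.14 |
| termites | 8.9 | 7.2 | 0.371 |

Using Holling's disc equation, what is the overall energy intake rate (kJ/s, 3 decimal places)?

0.650 kJ/s

R = (0.25×1.5 + 0.14×2.2 + 0.371×8.9) / (1 + 0.25×2 + 0.14×14 + 0.371×7.2) = 3.985/6.131 = 0.6499 kJ/s.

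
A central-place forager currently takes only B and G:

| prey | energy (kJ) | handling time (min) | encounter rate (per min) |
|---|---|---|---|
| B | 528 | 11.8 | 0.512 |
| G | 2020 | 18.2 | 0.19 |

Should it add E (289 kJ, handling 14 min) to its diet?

No

Current rate: (0.512×528 + 0.19×2020)/(1 + 0.512×11.8 + 0.19×18.2) = 62.3 kJ/min.
E: E/h = 289/14 = 20.64 kJ/min.
20.64 < 62.3, so adding E would lower the average — exclude it.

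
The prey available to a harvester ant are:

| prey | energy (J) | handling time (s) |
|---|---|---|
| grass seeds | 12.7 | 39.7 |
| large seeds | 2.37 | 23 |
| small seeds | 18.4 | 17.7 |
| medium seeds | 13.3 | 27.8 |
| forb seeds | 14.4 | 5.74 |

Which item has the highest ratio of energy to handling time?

In descending order of E/h:
forb seeds: 14.4/5.74 = 2.51 J/s
small seeds: 18.4/17.7 = 1.04 J/s
medium seeds: 13.3/27.8 = 0.478 J/s
grass seeds: 12.7/39.7 = 0.32 J/s
large seeds: 2.37/23 = 0.103 J/s

forb seeds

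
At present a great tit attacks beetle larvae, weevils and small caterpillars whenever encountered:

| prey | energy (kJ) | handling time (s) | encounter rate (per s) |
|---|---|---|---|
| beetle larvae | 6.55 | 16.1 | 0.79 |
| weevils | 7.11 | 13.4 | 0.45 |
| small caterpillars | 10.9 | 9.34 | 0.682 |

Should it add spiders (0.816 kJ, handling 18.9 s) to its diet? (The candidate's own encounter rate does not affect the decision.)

No

Current rate: (0.79×6.55 + 0.45×7.11 + 0.682×10.9)/(1 + 0.79×16.1 + 0.45×13.4 + 0.682×9.34) = 0.6052 kJ/s.
Profitability of spiders: 0.816/18.9 = 0.04317 kJ/s.
Since 0.04317 < R, time spent handling spiders is better spent searching.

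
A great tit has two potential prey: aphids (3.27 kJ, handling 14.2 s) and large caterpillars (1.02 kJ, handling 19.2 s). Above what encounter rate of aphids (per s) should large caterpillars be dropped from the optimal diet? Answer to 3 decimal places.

0.021 per s

The zero-one rule: include large caterpillars iff E₂/h₂ > λE₁/(1+λh₁). Equality gives the switch point.
λE₁h₂ = E₂ + λE₂h₁ ⇒ λ = E₂/(E₁h₂ − E₂h₁) = 1.02/(62.78 − 14.48) = 0.02112 per s.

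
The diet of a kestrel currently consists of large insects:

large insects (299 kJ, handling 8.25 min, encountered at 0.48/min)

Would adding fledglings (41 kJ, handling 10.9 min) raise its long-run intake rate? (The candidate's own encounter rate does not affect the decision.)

Intake rate on the current diet: R = (0.48×299) / (1 + 0.48×8.25) = 143.5/4.96 = 28.94 kJ/min.
Profitability of fledglings: 41/10.9 = 3.761 kJ/min.
Since 3.761 < R, time spent handling fledglings is better spent searching.

No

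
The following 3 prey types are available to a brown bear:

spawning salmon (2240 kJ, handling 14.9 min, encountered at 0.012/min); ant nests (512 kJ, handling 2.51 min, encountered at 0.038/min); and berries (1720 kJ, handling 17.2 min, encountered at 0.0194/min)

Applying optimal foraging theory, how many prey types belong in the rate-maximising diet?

3

Rank by E/h (kJ/min): ant nests 204, spawning salmon 150, berries 100. Include each in turn until the next type's E/h falls below the running intake rate.
Rate on top 1: 17.76. spawning salmon: 150 > 17.76 → include.
Rate on top 2: 36.37. berries: 100 > 36.37 → include.
Optimal diet: ant nests, spawning salmon, berries — 3 of 3 types.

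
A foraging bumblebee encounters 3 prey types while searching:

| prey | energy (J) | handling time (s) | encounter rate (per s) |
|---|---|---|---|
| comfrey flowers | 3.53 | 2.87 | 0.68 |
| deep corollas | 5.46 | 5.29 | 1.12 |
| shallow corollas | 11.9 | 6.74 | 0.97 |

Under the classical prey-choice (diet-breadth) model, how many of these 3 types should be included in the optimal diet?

E/h in descending order: shallow corollas 1.77, comfrey flowers 1.23, deep corollas 1.03 J/s. The optimal diet is the largest prefix of this list for which every included type satisfies E_i/h_i > R on the types above it.
Rate on top 1: 1.531. comfrey flowers: 1.23 < 1.531 → exclude; stop.
Optimal diet: shallow corollas — 1 of 3 types.

1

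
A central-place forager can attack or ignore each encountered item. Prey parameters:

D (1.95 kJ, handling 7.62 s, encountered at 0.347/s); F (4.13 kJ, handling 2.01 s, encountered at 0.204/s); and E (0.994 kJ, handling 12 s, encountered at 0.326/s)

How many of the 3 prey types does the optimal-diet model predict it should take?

E/h in descending order: F 2.05, D 0.256, E 0.0828 kJ/s. The optimal diet is the largest prefix of this list for which every included type satisfies E_i/h_i > R on the types above it.
Rate on top 1: 0.5975. D: 0.256 < 0.5975 → exclude; stop.
Optimal diet: F — 1 of 3 types.

1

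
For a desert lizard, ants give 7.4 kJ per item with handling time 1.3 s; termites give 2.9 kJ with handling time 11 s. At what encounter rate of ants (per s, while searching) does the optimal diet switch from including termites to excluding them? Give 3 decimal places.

At the threshold, the rate on ants alone equals the profitability of termites: λ·7.4/(1 + λ·1.3) = 2.9/11 = 0.2636.
Rearranging, λ(7.4 − 0.2636×1.3) = 0.2636, so λ = 0.2636/7.057 = 0.03736 per s.

0.037 per s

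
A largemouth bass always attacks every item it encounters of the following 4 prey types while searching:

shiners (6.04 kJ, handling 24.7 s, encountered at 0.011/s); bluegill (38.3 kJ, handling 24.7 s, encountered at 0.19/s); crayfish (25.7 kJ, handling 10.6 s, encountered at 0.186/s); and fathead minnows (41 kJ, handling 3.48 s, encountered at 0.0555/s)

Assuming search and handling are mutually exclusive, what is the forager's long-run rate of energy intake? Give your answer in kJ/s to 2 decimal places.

1.77 kJ/s

R = Σλ_iE_i / (1 + Σλ_ih_i)
Numerator: 0.011×6.04 + 0.19×38.3 + 0.186×25.7 + 0.0555×41 = 14.4
Denominator: 1 + 0.011×24.7 + 0.19×24.7 + 0.186×10.6 + 0.0555×3.48 = 8.129
R = 14.4/8.129 = 1.771 kJ/s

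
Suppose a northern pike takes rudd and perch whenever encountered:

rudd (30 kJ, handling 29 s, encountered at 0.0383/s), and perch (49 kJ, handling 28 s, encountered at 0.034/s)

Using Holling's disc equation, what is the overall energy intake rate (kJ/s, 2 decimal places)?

0.92 kJ/s

Energy encountered per unit search time: 0.0383×30 + 0.034×49 = 2.815 kJ/s.
Handling time per unit search time: 0.0383×29 + 0.034×28 = 2.063.
Rate = 2.815/(1 + 2.063) = 0.9191 kJ/s.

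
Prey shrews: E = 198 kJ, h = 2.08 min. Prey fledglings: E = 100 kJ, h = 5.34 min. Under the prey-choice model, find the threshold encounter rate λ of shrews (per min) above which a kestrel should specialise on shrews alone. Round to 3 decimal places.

0.118 per min

At the threshold, the rate on shrews alone equals the profitability of fledglings: λ·198/(1 + λ·2.08) = 100/5.34 = 18.73.
Rearranging, λ(198 − 18.73×2.08) = 18.73, so λ = 18.73/159 = 0.1177 per min.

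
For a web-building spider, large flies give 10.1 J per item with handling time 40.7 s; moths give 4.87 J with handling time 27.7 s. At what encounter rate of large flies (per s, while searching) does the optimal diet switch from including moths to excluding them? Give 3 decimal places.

The zero-one rule: include moths iff E₂/h₂ > λE₁/(1+λh₁). Equality gives the switch point.
λE₁h₂ = E₂ + λE₂h₁ ⇒ λ = E₂/(E₁h₂ − E₂h₁) = 4.87/(279.8 − 198.2) = 0.05971 per s.

0.060 per s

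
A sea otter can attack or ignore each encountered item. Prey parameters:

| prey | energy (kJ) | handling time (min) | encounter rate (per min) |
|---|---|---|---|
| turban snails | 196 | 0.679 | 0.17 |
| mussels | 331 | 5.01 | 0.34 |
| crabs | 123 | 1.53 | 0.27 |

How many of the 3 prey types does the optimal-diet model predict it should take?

E/h in descending order: turban snails 289, crabs 80.4, mussels 66.1 kJ/min. The optimal diet is the largest prefix of this list for which every included type satisfies E_i/h_i > R on the types above it.
Rate on top 1: 29.87. crabs: 80.4 > 29.87 → include.
Rate on top 2: 43.53. mussels: 66.1 > 43.53 → include.
Optimal diet: turban snails, crabs, mussels — 3 of 3 types.

3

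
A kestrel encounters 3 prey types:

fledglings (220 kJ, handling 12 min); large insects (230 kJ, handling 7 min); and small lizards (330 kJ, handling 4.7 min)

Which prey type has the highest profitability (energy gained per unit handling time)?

In descending order of E/h:
small lizards: 330/4.7 = 70.2 kJ/min
large insects: 230/7 = 32.9 kJ/min
fledglings: 220/12 = 18.3 kJ/min

small lizards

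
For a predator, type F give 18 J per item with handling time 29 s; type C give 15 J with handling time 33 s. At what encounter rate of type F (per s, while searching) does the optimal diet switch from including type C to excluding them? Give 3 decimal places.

The zero-one rule: include type C iff E₂/h₂ > λE₁/(1+λh₁). Equality gives the switch point.
λE₁h₂ = E₂ + λE₂h₁ ⇒ λ = E₂/(E₁h₂ − E₂h₁) = 15/(594 − 435) = 0.09434 per s.

0.094 per s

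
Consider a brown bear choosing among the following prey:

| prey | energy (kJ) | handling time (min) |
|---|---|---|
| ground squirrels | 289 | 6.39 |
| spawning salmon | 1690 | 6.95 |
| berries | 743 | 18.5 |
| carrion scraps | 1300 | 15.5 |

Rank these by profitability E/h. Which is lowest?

berries

In descending order of E/h:
spawning salmon: 1690/6.95 = 243 kJ/min
carrion scraps: 1300/15.5 = 83.9 kJ/min
ground squirrels: 289/6.39 = 45.2 kJ/min
berries: 743/18.5 = 40.2 kJ/min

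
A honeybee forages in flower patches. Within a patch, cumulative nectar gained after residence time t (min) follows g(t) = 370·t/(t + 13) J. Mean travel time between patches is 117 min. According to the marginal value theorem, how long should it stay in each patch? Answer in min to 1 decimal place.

39.0 min

Optimal t* satisfies g'(t*) = g(t*)/(T + t*).
g'(t) = 370·13/(t + 13)². Setting 370·13/(t+13)² = 370t/[(t+13)(117+t)] gives 13(117+t) = t(t+13), so t² = 13×117 = 1521.
t* = √1521 = 39 min.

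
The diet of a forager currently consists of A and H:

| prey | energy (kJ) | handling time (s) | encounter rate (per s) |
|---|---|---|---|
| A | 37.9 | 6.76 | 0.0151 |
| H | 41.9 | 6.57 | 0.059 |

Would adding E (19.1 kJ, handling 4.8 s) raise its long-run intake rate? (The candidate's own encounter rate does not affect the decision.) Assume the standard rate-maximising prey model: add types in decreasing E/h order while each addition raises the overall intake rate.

Yes

Intake rate on the current diet: R = (0.0151×37.9 + 0.059×41.9) / (1 + 0.0151×6.76 + 0.059×6.57) = 3.044/1.49 = 2.044 kJ/s.
Profitability of E: 19.1/4.8 = 3.979 kJ/s.
Since 3.979 > R, including E increases the long-run rate.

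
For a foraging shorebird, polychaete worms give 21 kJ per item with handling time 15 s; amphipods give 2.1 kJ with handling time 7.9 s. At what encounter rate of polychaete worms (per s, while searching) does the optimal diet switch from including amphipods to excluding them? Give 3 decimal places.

0.016 per s

Drop amphipods once their profitability E₂/h₂ falls below the rate achievable on polychaete worms alone: E₂/h₂ = λE₁/(1 + λh₁).
Solve for λ: λE₁h₂ = E₂(1 + λh₁) → λ(E₁h₂ − E₂h₁) = E₂ → λ = E₂/(E₁h₂ − E₂h₁).
λ = 2.1/(21×7.9 − 2.1×15) = 2.1/134.4 = 0.01562 per s.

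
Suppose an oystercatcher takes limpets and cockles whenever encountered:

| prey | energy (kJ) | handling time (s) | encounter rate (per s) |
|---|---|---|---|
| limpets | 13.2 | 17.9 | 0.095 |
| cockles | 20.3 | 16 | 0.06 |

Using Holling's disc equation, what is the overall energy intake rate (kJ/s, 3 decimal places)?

R = Σλ_iE_i / (1 + Σλ_ih_i)
Numerator: 0.095×13.2 + 0.06×20.3 = 2.472
Denominator: 1 + 0.095×17.9 + 0.06×16 = 3.66
R = 2.472/3.66 = 0.6753 kJ/s

0.675 kJ/s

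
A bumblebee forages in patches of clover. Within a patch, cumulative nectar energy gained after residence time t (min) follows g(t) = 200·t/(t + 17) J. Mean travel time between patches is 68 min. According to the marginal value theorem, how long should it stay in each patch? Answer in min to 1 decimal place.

Optimal t* satisfies g'(t*) = g(t*)/(T + t*).
g'(t) = 200·17/(t + 17)². Setting 200·17/(t+17)² = 200t/[(t+17)(68+t)] gives 17(68+t) = t(t+17), so t² = 17×68 = 1156.
t* = √1156 = 34 min.

34.0 min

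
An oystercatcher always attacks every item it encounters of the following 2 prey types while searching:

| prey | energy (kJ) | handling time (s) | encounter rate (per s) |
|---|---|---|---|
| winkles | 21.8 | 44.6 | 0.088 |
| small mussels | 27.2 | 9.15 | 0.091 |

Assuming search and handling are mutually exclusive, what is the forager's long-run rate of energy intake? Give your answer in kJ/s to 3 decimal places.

0.763 kJ/s

Energy encountered per unit search time: 0.088×21.8 + 0.091×27.2 = 4.394 kJ/s.
Handling time per unit search time: 0.088×44.6 + 0.091×9.15 = 4.757.
Rate = 4.394/(1 + 4.757) = 0.7631 kJ/s.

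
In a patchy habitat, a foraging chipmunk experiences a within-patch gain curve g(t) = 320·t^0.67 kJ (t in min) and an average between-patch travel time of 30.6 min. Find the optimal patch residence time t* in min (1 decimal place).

62.1 min

Maximise g(t)/(T+t): set derivative to zero → g'(t)(T+t) = g(t).
g'(t) = 0.67·320·t^-0.33. Setting 0.67·320·t^-0.33 = 320·t^0.67/(30.6+t) gives 0.67(30.6+t) = t, so 0.33·t = 0.67×30.6.
t* = 0.67×30.6/0.33 = 62.13 min.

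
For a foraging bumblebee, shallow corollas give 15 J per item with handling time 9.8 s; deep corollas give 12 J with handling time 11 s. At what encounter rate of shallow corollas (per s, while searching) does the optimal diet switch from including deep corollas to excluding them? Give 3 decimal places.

0.253 per s

At the threshold, the rate on shallow corollas alone equals the profitability of deep corollas: λ·15/(1 + λ·9.8) = 12/11 = 1.091.
Rearranging, λ(15 − 1.091×9.8) = 1.091, so λ = 1.091/4.309 = 0.2532 per s.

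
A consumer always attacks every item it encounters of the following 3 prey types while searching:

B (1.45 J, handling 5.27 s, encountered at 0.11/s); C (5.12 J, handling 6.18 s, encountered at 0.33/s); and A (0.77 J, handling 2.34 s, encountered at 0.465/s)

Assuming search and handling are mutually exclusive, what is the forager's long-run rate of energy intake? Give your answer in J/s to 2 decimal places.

R = Σλ_iE_i / (1 + Σλ_ih_i)
Numerator: 0.11×1.45 + 0.33×5.12 + 0.465×0.77 = 2.207
Denominator: 1 + 0.11×5.27 + 0.33×6.18 + 0.465×2.34 = 4.707
R = 2.207/4.707 = 0.4689 J/s

0.47 J/s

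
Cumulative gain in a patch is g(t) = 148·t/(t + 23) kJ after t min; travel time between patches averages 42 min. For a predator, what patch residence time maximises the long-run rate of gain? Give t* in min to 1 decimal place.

Maximise g(t)/(T+t): set derivative to zero → g'(t)(T+t) = g(t).
g'(t) = 148·23/(t + 23)². Setting 148·23/(t+23)² = 148t/[(t+23)(42+t)] gives 23(42+t) = t(t+23), so t² = 23×42 = 966.
t* = √966 = 31.08 min.

31.1 min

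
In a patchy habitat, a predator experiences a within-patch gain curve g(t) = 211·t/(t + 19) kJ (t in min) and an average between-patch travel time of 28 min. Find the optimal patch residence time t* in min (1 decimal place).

23.1 min

By the marginal value theorem, leave when the instantaneous gain rate g'(t) equals the habitat-wide average g(t)/(T + t).
g'(t) = 211·19/(t + 19)². Setting 211·19/(t+19)² = 211t/[(t+19)(28+t)] gives 19(28+t) = t(t+19), so t² = 19×28 = 532.
t* = √532 = 23.07 min.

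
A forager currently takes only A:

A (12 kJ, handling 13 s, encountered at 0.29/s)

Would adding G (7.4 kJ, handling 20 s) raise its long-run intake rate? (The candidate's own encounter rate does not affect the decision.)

No

On A alone, R = ΣλE/(1+Σλh) = 3.48/4.77 = 0.7296 kJ/s.
G: E/h = 7.4/20 = 0.37 kJ/s.
0.37 < 0.7296, so adding G would lower the average — exclude it.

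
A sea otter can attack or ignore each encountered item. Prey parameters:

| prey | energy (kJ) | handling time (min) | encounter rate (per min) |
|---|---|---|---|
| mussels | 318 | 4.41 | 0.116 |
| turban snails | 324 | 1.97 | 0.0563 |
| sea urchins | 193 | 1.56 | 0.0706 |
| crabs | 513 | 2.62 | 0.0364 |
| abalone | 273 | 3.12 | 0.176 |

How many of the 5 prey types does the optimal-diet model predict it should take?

E/h in descending order: crabs 196, turban snails 164, sea urchins 124, abalone 87.5, mussels 72.1 kJ/min. The optimal diet is the largest prefix of this list for which every included type satisfies E_i/h_i > R on the types above it.
Rate on top 1: 17.05. turban snails: 164 > 17.05 → include.
Rate on top 2: 30.6. sea urchins: 124 > 30.6 → include.
Rate on top 3: 38.39. abalone: 87.5 > 38.39 → include.
Rate on top 4: 52.85. mussels: 72.1 > 52.85 → include.
Optimal diet: crabs, turban snails, sea urchins, abalone, mussels — 5 of 5 types.

5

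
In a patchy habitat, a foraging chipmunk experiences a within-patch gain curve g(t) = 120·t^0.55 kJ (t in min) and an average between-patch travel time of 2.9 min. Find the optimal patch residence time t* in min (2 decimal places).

3.54 min

Maximise g(t)/(T+t): set derivative to zero → g'(t)(T+t) = g(t).
g'(t) = 0.55·120·t^-0.45. Setting 0.55·120·t^-0.45 = 120·t^0.55/(2.9+t) gives 0.55(2.9+t) = t, so 0.45·t = 0.55×2.9.
t* = 0.55×2.9/0.45 = 3.544 min.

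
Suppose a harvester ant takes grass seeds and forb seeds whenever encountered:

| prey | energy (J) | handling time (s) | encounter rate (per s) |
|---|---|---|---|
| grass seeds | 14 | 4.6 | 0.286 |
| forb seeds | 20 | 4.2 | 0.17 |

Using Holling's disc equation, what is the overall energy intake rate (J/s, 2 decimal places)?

R = (0.286×14 + 0.17×20) / (1 + 0.286×4.6 + 0.17×4.2) = 7.404/3.03 = 2.444 J/s.

2.44 J/s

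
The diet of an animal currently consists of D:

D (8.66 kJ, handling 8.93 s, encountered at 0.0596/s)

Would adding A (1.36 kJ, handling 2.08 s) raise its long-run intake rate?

Current rate: (0.0596×8.66)/(1 + 0.0596×8.93) = 0.3369 kJ/s.
Profitability of A: 1.36/2.08 = 0.6538 kJ/s.
0.6538 > 0.3369, so adding A raises the average — include it.

Yes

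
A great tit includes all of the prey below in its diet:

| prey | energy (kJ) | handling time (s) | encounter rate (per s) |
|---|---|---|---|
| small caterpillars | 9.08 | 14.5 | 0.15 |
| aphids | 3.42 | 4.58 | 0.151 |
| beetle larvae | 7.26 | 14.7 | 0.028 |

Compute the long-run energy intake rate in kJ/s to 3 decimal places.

0.487 kJ/s

R = Σλ_iE_i / (1 + Σλ_ih_i)
Numerator: 0.15×9.08 + 0.151×3.42 + 0.028×7.26 = 2.082
Denominator: 1 + 0.15×14.5 + 0.151×4.58 + 0.028×14.7 = 4.278
R = 2.082/4.278 = 0.4866 kJ/s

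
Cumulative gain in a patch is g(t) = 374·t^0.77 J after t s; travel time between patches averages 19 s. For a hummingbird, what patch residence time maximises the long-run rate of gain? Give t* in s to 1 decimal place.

63.6 s

Maximise g(t)/(T+t): set derivative to zero → g'(t)(T+t) = g(t).
g'(t) = 0.77·374·t^-0.23. Setting 0.77·374·t^-0.23 = 374·t^0.77/(19+t) gives 0.77(19+t) = t, so 0.23·t = 0.77×19.
t* = 0.77×19/0.23 = 63.61 s.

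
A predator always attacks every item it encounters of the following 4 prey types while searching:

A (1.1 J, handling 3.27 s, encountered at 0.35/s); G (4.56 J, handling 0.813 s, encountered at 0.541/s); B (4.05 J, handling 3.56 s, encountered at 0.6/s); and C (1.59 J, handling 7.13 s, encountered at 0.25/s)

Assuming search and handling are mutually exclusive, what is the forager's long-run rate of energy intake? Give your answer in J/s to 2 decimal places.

R = Σλ_iE_i / (1 + Σλ_ih_i)
Numerator: 0.35×1.1 + 0.541×4.56 + 0.6×4.05 + 0.25×1.59 = 5.679
Denominator: 1 + 0.35×3.27 + 0.541×0.813 + 0.6×3.56 + 0.25×7.13 = 6.503
R = 5.679/6.503 = 0.8734 J/s

0.87 J/s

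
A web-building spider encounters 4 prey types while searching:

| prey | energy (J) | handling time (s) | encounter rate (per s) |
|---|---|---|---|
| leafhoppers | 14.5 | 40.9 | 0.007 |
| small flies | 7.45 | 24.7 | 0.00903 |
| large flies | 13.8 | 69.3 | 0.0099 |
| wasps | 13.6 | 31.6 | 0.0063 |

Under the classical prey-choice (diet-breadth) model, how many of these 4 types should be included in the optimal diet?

4

Rank by E/h (J/s): wasps 0.43, leafhoppers 0.355, small flies 0.302, large flies 0.199. Include each in turn until the next type's E/h falls below the running intake rate.
Rate on top 1: 0.07145. leafhoppers: 0.355 > 0.07145 → include.
Rate on top 2: 0.126. small flies: 0.302 > 0.126 → include.
Rate on top 3: 0.1489. large flies: 0.199 > 0.1489 → include.
Optimal diet: wasps, leafhoppers, small flies, large flies — 4 of 4 types.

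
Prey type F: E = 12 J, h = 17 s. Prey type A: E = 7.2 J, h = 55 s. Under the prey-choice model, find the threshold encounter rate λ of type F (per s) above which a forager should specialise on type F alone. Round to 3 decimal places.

0.013 per s

The zero-one rule: include type A iff E₂/h₂ > λE₁/(1+λh₁). Equality gives the switch point.
λE₁h₂ = E₂ + λE₂h₁ ⇒ λ = E₂/(E₁h₂ − E₂h₁) = 7.2/(660 − 122.4) = 0.01339 per s.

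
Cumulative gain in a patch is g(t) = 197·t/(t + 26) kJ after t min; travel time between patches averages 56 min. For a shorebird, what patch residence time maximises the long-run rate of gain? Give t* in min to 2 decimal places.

38.16 min

By the marginal value theorem, leave when the instantaneous gain rate g'(t) equals the habitat-wide average g(t)/(T + t).
g'(t) = 197·26/(t + 26)². Setting 197·26/(t+26)² = 197t/[(t+26)(56+t)] gives 26(56+t) = t(t+26), so t² = 26×56 = 1456.
t* = √1456 = 38.16 min.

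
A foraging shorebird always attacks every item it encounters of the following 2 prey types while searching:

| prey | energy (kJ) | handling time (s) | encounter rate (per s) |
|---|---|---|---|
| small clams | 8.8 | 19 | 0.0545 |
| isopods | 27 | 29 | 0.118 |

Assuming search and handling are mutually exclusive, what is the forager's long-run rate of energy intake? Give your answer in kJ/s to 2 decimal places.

Energy encountered per unit search time: 0.0545×8.8 + 0.118×27 = 3.666 kJ/s.
Handling time per unit search time: 0.0545×19 + 0.118×29 = 4.457.
Rate = 3.666/(1 + 4.457) = 0.6717 kJ/s.

0.67 kJ/s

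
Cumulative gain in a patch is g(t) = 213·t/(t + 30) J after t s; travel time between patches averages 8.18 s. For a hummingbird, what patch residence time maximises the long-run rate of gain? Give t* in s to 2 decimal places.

15.67 s

By the marginal value theorem, leave when the instantaneous gain rate g'(t) equals the habitat-wide average g(t)/(T + t).
g'(t) = 213·30/(t + 30)². Setting 213·30/(t+30)² = 213t/[(t+30)(8.18+t)] gives 30(8.18+t) = t(t+30), so t² = 30×8.18 = 245.4.
t* = √245.4 = 15.67 s.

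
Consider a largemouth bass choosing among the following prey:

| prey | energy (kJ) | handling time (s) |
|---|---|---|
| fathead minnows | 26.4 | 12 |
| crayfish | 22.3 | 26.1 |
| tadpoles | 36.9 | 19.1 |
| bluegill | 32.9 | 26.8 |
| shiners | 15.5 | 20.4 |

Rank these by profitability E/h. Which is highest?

fathead minnows

In descending order of E/h:
fathead minnows: 26.4/12 = 2.2 kJ/s
tadpoles: 36.9/19.1 = 1.93 kJ/s
bluegill: 32.9/26.8 = 1.23 kJ/s
crayfish: 22.3/26.1 = 0.854 kJ/s
shiners: 15.5/20.4 = 0.76 kJ/s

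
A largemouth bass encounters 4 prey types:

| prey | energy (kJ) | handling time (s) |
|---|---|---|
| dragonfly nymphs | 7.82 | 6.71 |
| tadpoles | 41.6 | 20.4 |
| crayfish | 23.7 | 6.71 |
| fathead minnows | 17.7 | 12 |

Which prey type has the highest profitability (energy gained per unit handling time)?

In descending order of E/h:
crayfish: 23.7/6.71 = 3.53 kJ/s
tadpoles: 41.6/20.4 = 2.04 kJ/s
fathead minnows: 17.7/12 = 1.47 kJ/s
dragonfly nymphs: 7.82/6.71 = 1.17 kJ/s

crayfish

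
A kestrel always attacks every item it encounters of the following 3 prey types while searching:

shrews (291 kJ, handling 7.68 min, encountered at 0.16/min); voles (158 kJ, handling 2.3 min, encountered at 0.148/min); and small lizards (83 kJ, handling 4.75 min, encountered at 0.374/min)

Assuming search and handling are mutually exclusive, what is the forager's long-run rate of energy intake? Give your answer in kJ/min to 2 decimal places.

23.24 kJ/min

R = Σλ_iE_i / (1 + Σλ_ih_i)
Numerator: 0.16×291 + 0.148×158 + 0.374×83 = 101
Denominator: 1 + 0.16×7.68 + 0.148×2.3 + 0.374×4.75 = 4.346
R = 101/4.346 = 23.24 kJ/min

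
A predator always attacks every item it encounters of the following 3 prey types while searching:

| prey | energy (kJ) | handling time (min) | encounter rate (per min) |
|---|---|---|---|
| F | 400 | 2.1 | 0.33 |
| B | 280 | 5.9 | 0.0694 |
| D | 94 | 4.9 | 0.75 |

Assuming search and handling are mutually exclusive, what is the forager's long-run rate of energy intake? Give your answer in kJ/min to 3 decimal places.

Energy encountered per unit search time: 0.33×400 + 0.0694×280 + 0.75×94 = 221.9 kJ/min.
Handling time per unit search time: 0.33×2.1 + 0.0694×5.9 + 0.75×4.9 = 4.777.
Rate = 221.9/(1 + 4.777) = 38.41 kJ/min.

38.413 kJ/min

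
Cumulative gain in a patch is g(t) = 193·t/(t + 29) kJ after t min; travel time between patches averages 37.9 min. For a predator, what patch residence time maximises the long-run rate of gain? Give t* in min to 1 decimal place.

Optimal t* satisfies g'(t*) = g(t*)/(T + t*).
g'(t) = 193·29/(t + 29)². Setting 193·29/(t+29)² = 193t/[(t+29)(37.9+t)] gives 29(37.9+t) = t(t+29), so t² = 29×37.9 = 1099.
t* = √1099 = 33.15 min.

33.2 min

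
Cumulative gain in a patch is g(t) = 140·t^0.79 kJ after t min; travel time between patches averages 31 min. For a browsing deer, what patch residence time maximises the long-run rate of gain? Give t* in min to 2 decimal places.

Maximise g(t)/(T+t): set derivative to zero → g'(t)(T+t) = g(t).
g'(t) = 0.79·140·t^-0.21. Setting 0.79·140·t^-0.21 = 140·t^0.79/(31+t) gives 0.79(31+t) = t, so 0.21·t = 0.79×31.
t* = 0.79×31/0.21 = 116.6 min.

116.62 min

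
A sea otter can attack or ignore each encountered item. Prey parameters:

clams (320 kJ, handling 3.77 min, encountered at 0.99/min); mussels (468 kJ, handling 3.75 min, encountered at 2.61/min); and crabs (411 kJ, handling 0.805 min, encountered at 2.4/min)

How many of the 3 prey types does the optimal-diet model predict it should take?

1

Rank by E/h (kJ/min): crabs 511, mussels 125, clams 84.9. Include each in turn until the next type's E/h falls below the running intake rate.
Rate on top 1: 336.4. mussels: 125 < 336.4 → exclude; stop.
Optimal diet: crabs — 1 of 3 types.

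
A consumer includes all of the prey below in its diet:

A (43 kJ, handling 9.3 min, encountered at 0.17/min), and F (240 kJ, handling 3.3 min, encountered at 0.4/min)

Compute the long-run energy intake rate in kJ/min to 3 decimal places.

26.483 kJ/min

R = (0.17×43 + 0.4×240) / (1 + 0.17×9.3 + 0.4×3.3) = 103.3/3.901 = 26.48 kJ/min.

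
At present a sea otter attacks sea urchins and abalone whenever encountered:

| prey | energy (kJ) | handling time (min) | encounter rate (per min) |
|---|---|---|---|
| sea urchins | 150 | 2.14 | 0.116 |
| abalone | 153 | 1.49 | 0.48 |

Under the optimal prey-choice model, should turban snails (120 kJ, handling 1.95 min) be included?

Yes

Current rate: (0.116×150 + 0.48×153)/(1 + 0.116×2.14 + 0.48×1.49) = 46.27 kJ/min.
Profitability of turban snails: 120/1.95 = 61.54 kJ/min.
61.54 > 46.27, so adding turban snails raises the average — include it.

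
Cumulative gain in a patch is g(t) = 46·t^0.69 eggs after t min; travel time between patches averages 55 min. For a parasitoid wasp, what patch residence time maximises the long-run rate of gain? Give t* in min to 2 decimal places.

122.42 min

Maximise g(t)/(T+t): set derivative to zero → g'(t)(T+t) = g(t).
g'(t) = 0.69·46·t^-0.31. Setting 0.69·46·t^-0.31 = 46·t^0.69/(55+t) gives 0.69(55+t) = t, so 0.31·t = 0.69×55.
t* = 0.69×55/0.31 = 122.4 min.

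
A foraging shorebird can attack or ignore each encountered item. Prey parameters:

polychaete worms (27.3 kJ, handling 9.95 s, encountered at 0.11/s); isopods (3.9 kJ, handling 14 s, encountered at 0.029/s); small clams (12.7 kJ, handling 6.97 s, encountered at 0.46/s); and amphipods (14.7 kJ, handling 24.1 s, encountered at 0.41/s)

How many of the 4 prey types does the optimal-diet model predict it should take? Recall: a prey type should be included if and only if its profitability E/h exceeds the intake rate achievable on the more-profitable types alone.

2

Profitabilities (E/h, kJ/s): polychaete worms 2.74, small clams 1.82, amphipods 0.61, isopods 0.279. Add prey in this order while the next type's profitability exceeds the intake rate on those already taken.
Rate on top 1: 1.434. small clams: 1.82 > 1.434 → include.
Rate on top 2: 1.669. amphipods: 0.61 < 1.669 → exclude; stop.
Optimal diet: polychaete worms, small clams — 2 of 4 types.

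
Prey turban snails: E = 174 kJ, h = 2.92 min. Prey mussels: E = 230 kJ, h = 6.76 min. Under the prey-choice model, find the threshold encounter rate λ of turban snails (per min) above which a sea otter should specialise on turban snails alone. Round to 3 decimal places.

Drop mussels once their profitability E₂/h₂ falls below the rate achievable on turban snails alone: E₂/h₂ = λE₁/(1 + λh₁).
Solve for λ: λE₁h₂ = E₂(1 + λh₁) → λ(E₁h₂ − E₂h₁) = E₂ → λ = E₂/(E₁h₂ − E₂h₁).
λ = 230/(174×6.76 − 230×2.92) = 230/504.6 = 0.4558 per min.

0.456 per min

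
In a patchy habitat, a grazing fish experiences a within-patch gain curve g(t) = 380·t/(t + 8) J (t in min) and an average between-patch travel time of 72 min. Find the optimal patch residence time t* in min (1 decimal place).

Optimal t* satisfies g'(t*) = g(t*)/(T + t*).
g'(t) = 380·8/(t + 8)². Setting 380·8/(t+8)² = 380t/[(t+8)(72+t)] gives 8(72+t) = t(t+8), so t² = 8×72 = 576.
t* = √576 = 24 min.

24.0 min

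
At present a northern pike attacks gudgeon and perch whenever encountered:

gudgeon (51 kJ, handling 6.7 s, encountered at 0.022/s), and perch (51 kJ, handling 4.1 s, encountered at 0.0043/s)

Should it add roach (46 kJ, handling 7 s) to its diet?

Intake rate on the current diet: R = (0.022×51 + 0.0043×51) / (1 + 0.022×6.7 + 0.0043×4.1) = 1.341/1.165 = 1.151 kJ/s.
roach: E/h = 46/7 = 6.571 kJ/s.
6.571 > 1.151, so adding roach raises the average — include it.

Yes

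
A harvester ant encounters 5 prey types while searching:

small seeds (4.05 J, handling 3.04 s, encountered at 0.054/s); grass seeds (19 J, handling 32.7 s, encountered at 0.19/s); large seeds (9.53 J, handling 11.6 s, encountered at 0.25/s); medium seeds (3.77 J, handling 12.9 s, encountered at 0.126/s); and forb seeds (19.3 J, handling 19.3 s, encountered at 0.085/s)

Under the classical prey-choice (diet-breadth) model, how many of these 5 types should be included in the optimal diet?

Rank by E/h (J/s): small seeds 1.33, forb seeds 1, large seeds 0.822, grass seeds 0.581, medium seeds 0.292. Include each in turn until the next type's E/h falls below the running intake rate.
Rate on top 1: 0.1879. forb seeds: 1 > 0.1879 → include.
Rate on top 2: 0.6629. large seeds: 0.822 > 0.6629 → include.
Rate on top 3: 0.7436. grass seeds: 0.581 < 0.7436 → exclude; stop.
Optimal diet: small seeds, forb seeds, large seeds — 3 of 5 types.

3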